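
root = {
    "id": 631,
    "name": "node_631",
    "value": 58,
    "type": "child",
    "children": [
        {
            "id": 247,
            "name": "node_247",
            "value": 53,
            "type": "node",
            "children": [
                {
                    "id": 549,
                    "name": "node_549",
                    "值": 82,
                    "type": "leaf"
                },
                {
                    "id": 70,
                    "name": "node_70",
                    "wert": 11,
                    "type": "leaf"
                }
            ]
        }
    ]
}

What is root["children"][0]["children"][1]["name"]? "node_70"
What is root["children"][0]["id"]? 247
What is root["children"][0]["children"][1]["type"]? "leaf"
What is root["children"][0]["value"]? 53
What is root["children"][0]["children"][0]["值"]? 82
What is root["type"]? "child"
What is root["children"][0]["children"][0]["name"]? "node_549"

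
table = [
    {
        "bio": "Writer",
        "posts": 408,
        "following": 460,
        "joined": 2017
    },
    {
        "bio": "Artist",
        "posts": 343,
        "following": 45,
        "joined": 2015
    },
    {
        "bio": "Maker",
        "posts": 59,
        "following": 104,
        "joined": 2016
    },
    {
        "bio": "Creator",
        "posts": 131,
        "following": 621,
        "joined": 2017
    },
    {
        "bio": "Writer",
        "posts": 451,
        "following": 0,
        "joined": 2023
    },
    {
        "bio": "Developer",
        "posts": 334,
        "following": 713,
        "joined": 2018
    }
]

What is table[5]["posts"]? 334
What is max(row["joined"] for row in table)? 2023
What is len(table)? 6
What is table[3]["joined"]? 2017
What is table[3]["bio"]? "Creator"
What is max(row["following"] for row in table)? 713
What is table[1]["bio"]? "Artist"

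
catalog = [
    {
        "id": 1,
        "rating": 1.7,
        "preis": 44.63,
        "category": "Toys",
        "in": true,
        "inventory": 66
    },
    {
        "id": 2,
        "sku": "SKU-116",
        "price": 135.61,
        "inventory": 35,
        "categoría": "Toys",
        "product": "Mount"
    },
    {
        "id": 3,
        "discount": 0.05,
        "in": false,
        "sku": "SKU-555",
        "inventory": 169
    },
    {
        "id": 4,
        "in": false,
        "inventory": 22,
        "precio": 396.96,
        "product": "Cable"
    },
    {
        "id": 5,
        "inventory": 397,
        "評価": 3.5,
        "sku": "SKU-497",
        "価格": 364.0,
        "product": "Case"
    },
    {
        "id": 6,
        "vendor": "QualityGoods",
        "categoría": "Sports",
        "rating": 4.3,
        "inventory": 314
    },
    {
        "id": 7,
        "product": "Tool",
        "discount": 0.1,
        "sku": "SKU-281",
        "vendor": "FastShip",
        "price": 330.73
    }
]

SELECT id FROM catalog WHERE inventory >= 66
[1, 3, 5, 6]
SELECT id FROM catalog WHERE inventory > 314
[5]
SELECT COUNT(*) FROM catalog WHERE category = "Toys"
1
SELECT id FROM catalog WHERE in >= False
[1, 3, 4]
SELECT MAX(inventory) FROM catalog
397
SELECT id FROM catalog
[1, 2, 3, 4, 5, 6, 7]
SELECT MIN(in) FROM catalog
False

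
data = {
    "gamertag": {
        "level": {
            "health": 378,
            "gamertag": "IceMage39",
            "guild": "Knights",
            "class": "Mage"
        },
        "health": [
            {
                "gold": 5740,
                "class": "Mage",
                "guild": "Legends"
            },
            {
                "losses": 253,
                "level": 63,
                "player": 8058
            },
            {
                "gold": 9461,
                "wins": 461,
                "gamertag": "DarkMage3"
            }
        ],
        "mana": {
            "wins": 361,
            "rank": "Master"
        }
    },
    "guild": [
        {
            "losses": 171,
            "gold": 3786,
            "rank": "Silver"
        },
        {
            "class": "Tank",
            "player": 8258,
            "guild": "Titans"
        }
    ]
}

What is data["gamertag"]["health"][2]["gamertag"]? "DarkMage3"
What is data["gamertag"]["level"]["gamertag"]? "IceMage39"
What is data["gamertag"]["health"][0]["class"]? "Mage"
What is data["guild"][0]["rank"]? "Silver"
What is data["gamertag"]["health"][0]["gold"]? 5740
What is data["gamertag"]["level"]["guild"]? "Knights"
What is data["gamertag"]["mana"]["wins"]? 361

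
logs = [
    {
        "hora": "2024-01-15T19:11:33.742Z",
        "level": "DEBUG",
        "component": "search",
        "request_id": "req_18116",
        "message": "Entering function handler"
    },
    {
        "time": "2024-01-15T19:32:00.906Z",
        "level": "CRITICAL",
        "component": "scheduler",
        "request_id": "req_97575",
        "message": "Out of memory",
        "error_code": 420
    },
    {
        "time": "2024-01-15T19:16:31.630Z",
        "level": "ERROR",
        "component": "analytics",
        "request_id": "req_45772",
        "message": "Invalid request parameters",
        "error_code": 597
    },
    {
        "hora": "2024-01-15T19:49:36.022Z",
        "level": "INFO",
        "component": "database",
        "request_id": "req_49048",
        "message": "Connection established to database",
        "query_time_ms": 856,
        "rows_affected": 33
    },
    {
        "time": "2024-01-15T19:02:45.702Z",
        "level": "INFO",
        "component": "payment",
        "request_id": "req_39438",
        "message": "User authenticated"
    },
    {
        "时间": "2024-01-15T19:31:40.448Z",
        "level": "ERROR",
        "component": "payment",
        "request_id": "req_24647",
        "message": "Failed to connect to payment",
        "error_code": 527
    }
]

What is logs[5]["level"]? "ERROR"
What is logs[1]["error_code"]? 420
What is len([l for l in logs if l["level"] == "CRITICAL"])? 1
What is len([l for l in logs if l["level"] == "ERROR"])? 2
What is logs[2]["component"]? "analytics"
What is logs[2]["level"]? "ERROR"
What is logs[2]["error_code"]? 597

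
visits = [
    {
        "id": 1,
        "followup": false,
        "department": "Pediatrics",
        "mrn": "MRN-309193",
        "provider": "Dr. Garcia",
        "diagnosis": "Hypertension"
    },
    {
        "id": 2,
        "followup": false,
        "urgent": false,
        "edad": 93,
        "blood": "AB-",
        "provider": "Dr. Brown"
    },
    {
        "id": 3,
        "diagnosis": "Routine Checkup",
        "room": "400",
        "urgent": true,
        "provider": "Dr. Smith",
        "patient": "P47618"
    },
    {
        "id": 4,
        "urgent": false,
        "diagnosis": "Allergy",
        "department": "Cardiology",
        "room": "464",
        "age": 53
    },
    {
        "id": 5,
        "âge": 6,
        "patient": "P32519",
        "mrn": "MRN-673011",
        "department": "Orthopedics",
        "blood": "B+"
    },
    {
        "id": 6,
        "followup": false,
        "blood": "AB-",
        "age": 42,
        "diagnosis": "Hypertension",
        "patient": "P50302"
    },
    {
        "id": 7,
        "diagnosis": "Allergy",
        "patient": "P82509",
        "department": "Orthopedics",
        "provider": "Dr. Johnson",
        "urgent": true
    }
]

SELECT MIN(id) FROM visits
1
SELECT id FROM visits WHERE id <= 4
[1, 2, 3, 4]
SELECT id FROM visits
[1, 2, 3, 4, 5, 6, 7]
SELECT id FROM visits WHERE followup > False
[]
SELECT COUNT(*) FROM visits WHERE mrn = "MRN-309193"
1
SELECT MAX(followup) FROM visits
False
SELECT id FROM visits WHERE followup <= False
[1, 2, 6]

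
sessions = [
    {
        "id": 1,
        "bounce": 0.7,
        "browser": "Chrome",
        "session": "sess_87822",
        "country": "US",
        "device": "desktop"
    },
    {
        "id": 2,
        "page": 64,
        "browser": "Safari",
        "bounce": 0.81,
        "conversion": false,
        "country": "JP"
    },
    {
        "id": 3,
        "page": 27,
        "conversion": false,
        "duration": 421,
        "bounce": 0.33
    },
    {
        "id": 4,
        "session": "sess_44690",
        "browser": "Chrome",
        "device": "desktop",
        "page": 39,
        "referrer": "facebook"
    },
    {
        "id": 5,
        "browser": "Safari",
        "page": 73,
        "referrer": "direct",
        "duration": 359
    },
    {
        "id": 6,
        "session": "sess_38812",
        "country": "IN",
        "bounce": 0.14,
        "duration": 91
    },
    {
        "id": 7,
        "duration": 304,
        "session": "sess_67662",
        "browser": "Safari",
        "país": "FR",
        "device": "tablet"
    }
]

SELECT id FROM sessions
[1, 2, 3, 4, 5, 6, 7]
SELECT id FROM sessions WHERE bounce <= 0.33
[3, 6]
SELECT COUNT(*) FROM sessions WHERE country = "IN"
1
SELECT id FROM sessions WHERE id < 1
[]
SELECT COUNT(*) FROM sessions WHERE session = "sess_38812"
1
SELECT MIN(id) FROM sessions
1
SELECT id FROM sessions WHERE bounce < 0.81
[1, 3, 6]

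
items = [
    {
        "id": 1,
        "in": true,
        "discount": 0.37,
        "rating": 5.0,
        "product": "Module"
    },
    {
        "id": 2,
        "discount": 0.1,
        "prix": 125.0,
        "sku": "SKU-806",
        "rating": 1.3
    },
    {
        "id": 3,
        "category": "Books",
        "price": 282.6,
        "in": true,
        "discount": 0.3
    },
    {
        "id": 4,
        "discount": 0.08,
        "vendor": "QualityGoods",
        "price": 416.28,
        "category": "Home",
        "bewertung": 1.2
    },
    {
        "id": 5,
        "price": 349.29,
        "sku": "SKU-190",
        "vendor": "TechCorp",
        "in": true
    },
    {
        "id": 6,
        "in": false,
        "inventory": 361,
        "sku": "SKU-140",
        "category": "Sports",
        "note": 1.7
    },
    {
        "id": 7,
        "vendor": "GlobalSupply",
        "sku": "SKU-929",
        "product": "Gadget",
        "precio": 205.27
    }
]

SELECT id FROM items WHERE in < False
[]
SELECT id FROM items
[1, 2, 3, 4, 5, 6, 7]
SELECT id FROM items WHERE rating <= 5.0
[1, 2]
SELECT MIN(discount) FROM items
0.08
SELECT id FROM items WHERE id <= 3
[1, 2, 3]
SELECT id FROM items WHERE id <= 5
[1, 2, 3, 4, 5]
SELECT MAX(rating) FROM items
5.0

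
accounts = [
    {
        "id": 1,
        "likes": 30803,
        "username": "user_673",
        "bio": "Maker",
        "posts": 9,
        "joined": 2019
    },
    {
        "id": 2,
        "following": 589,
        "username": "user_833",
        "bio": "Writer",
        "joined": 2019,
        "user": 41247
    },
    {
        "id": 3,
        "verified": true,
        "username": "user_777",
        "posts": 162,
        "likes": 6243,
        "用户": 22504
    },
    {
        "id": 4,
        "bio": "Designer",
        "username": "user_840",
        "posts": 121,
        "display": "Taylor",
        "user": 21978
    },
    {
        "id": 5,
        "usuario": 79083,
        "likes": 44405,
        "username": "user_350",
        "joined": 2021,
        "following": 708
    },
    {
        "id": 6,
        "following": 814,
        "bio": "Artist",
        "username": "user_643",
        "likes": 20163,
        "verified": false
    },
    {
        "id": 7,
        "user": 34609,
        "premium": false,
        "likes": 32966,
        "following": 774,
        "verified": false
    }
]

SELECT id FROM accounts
[1, 2, 3, 4, 5, 6, 7]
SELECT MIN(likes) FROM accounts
6243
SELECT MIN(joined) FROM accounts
2019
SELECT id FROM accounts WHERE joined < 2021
[1, 2]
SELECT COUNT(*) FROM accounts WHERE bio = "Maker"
1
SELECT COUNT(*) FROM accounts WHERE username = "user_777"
1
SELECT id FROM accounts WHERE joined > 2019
[5]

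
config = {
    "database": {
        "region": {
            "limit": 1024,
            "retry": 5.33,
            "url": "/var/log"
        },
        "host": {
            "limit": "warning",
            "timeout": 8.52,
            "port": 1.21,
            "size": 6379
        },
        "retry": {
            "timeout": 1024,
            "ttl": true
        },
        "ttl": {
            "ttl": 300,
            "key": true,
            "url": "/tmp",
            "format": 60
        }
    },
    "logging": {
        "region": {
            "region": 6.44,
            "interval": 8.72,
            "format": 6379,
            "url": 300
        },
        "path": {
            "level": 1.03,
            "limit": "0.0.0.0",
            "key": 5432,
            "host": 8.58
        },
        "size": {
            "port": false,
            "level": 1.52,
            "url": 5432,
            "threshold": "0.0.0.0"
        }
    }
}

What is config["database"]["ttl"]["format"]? 60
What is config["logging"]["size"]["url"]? 5432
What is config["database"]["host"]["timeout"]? 8.52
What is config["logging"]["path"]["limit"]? "0.0.0.0"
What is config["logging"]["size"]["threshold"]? "0.0.0.0"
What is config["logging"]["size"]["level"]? 1.52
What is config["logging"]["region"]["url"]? 300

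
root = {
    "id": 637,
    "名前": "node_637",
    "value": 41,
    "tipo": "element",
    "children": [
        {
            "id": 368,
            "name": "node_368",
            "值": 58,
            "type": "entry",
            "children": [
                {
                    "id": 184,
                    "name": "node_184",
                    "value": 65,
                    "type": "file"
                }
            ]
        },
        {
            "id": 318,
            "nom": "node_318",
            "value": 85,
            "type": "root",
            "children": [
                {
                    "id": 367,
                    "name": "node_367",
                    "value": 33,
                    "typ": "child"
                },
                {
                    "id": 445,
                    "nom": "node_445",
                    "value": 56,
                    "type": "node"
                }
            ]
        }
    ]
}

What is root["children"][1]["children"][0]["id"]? 367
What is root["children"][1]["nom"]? "node_318"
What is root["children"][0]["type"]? "entry"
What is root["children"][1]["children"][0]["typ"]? "child"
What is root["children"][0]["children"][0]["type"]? "file"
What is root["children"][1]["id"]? 318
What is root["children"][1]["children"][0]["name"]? "node_367"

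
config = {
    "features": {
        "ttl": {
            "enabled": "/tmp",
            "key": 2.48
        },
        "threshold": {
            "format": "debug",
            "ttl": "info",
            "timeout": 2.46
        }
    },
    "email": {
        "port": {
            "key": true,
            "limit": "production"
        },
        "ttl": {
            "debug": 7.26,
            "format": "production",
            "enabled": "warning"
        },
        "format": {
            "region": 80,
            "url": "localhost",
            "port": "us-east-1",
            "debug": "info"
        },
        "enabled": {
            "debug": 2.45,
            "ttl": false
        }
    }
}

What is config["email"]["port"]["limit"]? "production"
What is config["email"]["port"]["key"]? True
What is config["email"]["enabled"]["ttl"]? False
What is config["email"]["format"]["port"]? "us-east-1"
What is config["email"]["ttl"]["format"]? "production"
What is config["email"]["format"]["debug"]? "info"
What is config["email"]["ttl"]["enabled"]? "warning"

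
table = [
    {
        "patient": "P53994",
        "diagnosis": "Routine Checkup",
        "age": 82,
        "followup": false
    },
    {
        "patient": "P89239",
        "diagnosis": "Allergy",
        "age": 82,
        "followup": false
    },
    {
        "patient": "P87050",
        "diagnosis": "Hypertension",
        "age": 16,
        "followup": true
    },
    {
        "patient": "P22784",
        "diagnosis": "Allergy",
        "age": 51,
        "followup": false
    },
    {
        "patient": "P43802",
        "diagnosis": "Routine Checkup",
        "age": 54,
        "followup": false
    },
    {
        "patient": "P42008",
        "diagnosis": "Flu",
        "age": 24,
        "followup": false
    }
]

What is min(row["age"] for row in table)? 16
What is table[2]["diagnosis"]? "Hypertension"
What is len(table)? 6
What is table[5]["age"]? 24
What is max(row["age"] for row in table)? 82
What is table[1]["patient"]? "P89239"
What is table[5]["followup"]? False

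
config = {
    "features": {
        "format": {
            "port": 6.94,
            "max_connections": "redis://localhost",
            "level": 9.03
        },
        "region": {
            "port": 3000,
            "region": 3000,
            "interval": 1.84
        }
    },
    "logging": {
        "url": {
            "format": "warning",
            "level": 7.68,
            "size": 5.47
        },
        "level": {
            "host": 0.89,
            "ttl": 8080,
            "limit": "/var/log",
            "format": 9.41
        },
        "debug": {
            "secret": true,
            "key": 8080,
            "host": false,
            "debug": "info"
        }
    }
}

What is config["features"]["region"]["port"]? 3000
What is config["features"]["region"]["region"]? 3000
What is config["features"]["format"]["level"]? 9.03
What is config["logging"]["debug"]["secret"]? True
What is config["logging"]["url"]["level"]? 7.68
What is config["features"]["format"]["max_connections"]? "redis://localhost"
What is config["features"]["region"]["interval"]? 1.84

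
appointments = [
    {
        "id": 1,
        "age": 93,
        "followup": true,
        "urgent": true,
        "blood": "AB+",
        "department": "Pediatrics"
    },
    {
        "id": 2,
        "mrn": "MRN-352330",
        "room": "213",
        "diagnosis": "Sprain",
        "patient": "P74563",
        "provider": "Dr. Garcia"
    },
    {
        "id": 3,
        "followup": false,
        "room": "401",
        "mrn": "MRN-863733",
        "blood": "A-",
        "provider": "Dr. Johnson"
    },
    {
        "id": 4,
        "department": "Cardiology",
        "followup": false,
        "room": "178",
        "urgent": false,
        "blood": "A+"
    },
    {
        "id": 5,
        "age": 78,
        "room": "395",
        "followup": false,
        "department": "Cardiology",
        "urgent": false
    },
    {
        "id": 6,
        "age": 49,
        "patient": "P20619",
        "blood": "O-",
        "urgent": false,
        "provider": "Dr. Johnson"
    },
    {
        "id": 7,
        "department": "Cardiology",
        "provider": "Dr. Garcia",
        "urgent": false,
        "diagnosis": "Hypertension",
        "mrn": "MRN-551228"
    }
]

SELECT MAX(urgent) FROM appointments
True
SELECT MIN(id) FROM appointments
1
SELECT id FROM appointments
[1, 2, 3, 4, 5, 6, 7]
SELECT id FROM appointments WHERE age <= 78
[5, 6]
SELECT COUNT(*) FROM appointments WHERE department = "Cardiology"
3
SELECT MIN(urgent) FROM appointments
False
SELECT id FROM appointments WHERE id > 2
[3, 4, 5, 6, 7]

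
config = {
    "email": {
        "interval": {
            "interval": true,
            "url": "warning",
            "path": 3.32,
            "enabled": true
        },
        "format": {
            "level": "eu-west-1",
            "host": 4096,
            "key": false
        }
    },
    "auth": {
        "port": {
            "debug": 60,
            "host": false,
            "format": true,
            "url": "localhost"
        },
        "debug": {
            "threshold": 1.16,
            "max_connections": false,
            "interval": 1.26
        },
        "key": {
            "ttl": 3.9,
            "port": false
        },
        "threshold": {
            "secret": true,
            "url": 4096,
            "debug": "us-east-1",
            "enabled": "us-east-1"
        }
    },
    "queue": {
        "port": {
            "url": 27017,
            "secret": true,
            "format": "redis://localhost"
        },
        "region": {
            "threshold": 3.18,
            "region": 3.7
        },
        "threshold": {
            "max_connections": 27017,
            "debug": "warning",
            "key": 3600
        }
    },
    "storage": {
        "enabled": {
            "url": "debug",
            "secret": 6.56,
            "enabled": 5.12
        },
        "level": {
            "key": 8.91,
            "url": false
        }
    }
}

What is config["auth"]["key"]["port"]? False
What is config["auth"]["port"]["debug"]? 60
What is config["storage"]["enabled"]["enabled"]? 5.12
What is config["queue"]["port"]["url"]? 27017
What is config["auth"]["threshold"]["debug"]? "us-east-1"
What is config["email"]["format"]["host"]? 4096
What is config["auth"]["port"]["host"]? False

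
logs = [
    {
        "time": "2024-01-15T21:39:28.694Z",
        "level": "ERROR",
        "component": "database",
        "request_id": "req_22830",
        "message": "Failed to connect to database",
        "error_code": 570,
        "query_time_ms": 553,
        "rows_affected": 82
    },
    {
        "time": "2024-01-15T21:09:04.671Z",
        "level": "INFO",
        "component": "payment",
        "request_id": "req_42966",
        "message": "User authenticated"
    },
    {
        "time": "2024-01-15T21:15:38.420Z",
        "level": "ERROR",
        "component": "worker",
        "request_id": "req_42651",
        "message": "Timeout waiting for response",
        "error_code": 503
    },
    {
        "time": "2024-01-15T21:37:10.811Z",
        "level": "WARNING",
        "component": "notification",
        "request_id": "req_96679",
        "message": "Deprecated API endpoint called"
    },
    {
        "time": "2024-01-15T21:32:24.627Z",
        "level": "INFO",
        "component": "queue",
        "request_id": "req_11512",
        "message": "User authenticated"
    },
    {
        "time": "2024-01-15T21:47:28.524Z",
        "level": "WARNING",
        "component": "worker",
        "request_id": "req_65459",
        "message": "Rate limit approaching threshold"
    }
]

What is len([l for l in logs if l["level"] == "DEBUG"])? 0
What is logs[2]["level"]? "ERROR"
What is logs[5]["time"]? "2024-01-15T21:47:28.524Z"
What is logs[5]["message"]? "Rate limit approaching threshold"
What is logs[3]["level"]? "WARNING"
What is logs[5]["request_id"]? "req_65459"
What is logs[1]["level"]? "INFO"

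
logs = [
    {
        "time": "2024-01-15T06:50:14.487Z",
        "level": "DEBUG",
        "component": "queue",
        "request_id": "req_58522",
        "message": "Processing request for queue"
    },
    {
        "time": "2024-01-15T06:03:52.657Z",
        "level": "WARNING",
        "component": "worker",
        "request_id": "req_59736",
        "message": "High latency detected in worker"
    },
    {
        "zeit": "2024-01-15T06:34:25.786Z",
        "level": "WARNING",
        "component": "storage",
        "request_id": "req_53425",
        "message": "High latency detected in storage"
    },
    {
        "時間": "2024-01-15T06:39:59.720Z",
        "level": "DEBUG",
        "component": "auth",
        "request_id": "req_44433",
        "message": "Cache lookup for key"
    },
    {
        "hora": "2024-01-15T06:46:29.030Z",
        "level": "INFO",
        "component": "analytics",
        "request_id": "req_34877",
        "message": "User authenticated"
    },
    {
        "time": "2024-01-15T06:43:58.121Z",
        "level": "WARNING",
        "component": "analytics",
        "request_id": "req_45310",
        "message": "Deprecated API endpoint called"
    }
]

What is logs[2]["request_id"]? "req_53425"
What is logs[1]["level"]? "WARNING"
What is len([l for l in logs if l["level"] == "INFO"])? 1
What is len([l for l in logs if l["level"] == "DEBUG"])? 2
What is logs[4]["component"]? "analytics"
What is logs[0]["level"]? "DEBUG"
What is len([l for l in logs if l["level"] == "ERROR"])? 0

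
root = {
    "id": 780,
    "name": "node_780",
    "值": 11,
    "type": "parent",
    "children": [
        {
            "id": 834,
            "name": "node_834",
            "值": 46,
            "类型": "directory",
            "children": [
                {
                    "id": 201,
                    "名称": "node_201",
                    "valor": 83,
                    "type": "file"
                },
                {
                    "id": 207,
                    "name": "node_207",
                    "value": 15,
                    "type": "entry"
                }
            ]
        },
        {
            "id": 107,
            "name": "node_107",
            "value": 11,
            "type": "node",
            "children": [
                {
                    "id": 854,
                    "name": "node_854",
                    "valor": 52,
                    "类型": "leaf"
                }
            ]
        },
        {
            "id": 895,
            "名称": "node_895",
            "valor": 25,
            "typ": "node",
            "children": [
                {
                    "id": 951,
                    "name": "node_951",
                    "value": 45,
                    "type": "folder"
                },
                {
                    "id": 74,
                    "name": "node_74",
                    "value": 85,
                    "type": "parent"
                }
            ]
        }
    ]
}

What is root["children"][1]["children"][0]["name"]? "node_854"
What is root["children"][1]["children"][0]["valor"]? 52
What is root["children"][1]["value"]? 11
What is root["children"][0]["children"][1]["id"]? 207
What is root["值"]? 11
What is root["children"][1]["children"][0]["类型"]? "leaf"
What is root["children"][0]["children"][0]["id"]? 201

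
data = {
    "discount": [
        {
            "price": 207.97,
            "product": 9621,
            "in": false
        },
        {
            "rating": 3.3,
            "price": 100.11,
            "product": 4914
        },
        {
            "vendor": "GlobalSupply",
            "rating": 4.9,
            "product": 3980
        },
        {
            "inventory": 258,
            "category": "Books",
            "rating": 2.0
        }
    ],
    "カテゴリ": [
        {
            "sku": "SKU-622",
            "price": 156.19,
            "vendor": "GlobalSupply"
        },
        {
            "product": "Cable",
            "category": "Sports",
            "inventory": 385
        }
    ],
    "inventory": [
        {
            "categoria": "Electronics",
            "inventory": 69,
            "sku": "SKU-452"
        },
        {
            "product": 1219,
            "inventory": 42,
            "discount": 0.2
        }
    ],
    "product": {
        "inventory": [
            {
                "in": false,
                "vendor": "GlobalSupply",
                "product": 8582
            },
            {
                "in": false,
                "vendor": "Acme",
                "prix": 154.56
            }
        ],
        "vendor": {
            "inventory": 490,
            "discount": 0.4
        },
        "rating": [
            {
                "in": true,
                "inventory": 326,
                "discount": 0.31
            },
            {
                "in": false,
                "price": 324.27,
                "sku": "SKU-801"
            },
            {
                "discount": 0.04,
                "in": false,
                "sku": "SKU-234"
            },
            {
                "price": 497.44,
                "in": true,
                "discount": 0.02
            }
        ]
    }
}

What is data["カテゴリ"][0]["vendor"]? "GlobalSupply"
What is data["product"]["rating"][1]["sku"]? "SKU-801"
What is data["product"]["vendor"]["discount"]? 0.4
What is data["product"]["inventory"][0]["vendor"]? "GlobalSupply"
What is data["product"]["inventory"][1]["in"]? False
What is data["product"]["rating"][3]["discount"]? 0.02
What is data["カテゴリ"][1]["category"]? "Sports"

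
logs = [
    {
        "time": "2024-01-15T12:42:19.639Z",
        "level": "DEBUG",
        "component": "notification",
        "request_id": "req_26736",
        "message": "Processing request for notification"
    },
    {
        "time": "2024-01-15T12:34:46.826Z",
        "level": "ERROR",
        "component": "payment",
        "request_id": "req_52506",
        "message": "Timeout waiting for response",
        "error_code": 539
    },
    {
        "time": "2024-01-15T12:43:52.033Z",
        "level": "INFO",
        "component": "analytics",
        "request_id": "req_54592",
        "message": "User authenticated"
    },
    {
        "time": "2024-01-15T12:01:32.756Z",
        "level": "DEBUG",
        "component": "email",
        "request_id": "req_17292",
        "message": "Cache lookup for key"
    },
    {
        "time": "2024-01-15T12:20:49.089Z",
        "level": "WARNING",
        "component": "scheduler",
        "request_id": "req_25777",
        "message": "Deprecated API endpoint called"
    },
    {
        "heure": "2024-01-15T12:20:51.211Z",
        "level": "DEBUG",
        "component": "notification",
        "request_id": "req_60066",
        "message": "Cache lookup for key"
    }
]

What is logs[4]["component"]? "scheduler"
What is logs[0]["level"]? "DEBUG"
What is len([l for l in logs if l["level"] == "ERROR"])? 1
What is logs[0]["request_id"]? "req_26736"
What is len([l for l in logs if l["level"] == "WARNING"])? 1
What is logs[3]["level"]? "DEBUG"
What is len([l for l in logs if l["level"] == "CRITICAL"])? 0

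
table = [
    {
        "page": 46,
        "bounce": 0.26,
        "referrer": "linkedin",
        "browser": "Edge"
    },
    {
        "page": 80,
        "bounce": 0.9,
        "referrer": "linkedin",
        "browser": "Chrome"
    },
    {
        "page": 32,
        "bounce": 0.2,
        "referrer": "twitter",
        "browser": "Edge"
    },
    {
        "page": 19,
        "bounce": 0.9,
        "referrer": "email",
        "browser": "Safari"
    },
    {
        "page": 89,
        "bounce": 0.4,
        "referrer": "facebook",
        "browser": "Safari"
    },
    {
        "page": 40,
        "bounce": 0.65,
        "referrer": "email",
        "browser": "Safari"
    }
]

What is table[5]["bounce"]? 0.65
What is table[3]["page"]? 19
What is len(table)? 6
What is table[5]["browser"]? "Safari"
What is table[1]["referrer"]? "linkedin"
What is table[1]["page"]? 80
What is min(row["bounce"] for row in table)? 0.2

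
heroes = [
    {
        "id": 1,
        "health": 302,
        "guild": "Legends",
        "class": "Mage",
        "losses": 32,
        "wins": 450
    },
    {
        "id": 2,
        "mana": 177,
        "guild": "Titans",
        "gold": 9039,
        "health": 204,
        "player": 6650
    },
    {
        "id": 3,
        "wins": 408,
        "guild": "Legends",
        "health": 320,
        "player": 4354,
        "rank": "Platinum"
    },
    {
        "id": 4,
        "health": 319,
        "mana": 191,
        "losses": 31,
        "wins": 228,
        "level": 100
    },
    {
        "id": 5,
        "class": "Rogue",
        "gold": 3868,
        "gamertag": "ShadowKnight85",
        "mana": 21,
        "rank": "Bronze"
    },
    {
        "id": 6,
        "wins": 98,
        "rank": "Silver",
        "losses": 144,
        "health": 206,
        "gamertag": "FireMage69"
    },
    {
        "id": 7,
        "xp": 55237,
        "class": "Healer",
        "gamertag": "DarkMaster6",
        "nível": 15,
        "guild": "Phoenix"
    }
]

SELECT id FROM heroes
[1, 2, 3, 4, 5, 6, 7]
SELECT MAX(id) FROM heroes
7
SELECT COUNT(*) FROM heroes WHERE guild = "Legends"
2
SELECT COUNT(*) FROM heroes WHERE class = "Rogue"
1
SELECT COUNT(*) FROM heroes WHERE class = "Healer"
1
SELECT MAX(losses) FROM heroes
144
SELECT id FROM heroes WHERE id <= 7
[1, 2, 3, 4, 5, 6, 7]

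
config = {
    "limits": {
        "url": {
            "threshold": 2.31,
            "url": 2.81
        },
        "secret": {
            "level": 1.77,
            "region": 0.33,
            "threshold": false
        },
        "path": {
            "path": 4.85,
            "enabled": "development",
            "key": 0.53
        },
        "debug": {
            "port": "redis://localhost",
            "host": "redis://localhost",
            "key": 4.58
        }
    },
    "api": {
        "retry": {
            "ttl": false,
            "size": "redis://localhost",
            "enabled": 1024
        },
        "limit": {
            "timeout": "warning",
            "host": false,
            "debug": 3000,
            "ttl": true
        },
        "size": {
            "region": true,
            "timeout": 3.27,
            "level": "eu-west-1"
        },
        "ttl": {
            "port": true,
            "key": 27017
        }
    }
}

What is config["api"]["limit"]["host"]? False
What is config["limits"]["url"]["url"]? 2.81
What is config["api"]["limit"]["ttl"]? True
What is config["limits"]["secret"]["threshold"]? False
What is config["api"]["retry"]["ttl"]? False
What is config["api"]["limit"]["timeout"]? "warning"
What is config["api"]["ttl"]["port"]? True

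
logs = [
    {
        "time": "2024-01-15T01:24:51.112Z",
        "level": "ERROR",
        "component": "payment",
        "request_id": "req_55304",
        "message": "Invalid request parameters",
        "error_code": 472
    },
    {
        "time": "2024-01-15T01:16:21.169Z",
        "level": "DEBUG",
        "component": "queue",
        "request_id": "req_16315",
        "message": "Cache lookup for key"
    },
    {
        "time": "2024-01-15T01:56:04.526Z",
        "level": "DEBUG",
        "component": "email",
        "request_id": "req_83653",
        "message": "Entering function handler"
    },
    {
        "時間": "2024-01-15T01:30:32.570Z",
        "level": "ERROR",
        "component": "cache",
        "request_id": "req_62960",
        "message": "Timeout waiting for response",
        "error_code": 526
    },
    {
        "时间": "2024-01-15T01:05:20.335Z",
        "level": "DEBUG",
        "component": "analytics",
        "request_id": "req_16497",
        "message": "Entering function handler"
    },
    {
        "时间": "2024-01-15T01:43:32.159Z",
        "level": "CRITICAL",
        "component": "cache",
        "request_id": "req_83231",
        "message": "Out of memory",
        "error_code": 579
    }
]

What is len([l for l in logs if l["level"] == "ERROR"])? 2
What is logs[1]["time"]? "2024-01-15T01:16:21.169Z"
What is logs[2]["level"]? "DEBUG"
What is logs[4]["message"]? "Entering function handler"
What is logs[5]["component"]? "cache"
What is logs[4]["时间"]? "2024-01-15T01:05:20.335Z"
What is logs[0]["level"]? "ERROR"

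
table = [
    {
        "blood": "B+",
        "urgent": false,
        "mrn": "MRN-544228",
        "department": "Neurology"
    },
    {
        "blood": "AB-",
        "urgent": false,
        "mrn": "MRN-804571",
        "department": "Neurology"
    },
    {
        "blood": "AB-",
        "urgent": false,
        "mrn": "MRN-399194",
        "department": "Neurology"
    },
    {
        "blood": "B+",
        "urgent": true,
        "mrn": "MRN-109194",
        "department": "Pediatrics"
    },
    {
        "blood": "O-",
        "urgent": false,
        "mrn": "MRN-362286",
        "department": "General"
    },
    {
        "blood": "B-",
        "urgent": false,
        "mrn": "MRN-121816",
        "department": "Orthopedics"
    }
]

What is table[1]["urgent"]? False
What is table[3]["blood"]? "B+"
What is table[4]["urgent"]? False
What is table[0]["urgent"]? False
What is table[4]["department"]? "General"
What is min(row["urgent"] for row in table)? False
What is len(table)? 6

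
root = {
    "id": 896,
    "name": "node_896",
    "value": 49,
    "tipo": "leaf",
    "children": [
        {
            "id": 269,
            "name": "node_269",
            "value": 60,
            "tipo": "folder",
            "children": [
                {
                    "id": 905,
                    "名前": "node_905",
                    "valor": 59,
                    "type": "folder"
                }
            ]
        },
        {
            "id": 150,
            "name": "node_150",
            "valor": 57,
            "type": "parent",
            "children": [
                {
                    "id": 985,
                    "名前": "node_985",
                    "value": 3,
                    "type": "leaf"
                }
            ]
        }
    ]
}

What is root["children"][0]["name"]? "node_269"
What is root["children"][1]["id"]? 150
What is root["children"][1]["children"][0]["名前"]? "node_985"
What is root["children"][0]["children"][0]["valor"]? 59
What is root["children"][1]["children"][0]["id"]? 985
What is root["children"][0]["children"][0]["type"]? "folder"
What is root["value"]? 49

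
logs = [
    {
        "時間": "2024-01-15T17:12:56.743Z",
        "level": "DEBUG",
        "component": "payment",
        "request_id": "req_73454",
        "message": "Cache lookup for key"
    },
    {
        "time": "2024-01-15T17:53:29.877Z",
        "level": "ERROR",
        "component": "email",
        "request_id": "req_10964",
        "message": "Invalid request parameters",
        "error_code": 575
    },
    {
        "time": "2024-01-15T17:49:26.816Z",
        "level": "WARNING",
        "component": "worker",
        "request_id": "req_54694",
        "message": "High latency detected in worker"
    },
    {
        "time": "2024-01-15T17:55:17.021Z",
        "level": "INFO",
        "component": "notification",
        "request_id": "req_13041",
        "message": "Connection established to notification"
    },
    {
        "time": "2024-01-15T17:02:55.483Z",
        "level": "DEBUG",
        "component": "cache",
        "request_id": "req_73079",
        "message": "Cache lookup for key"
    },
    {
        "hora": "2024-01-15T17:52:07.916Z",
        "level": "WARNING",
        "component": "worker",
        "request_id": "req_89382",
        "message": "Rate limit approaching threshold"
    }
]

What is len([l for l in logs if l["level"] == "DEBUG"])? 2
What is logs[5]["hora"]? "2024-01-15T17:52:07.916Z"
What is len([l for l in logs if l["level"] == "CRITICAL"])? 0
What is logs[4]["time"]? "2024-01-15T17:02:55.483Z"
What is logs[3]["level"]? "INFO"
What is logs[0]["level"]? "DEBUG"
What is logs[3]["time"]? "2024-01-15T17:55:17.021Z"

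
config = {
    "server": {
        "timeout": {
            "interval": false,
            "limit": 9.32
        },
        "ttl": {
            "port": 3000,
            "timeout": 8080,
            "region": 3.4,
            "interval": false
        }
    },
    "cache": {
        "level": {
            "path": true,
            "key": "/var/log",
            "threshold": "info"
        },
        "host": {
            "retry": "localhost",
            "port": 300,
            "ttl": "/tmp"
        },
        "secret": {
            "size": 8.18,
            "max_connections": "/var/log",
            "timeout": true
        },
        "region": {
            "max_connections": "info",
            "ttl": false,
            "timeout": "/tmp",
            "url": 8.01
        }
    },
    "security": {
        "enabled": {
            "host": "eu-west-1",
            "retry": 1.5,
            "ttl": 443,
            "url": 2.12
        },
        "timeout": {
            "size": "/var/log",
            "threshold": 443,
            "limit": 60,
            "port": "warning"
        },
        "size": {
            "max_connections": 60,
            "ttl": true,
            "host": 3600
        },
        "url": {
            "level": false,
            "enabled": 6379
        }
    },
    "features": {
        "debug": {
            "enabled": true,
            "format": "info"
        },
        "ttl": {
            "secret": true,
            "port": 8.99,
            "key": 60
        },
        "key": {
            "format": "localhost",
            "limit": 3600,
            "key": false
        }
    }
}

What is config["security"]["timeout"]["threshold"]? 443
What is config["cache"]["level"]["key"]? "/var/log"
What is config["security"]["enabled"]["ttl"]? 443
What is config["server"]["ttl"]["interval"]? False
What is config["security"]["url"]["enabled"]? 6379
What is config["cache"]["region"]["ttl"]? False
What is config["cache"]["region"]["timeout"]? "/tmp"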